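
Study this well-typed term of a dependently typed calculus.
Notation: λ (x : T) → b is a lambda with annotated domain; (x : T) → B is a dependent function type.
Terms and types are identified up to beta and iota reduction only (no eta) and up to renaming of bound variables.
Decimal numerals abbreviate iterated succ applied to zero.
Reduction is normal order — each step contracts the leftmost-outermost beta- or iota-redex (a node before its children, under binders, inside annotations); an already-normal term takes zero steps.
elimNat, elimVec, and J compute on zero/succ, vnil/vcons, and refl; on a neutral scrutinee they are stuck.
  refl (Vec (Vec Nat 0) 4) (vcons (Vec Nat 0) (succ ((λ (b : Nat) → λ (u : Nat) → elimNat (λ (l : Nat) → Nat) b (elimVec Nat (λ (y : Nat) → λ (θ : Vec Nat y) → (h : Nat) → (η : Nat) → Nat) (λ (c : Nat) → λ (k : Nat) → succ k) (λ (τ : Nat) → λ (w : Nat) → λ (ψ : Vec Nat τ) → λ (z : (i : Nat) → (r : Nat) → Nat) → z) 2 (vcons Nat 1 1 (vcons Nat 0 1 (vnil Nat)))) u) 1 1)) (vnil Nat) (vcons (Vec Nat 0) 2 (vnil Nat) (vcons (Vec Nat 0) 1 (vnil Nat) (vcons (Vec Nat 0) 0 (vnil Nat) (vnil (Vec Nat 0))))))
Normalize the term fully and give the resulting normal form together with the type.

normal form:
  refl (Vec (Vec Nat 0) 4) (vcons (Vec Nat 0) 3 (vnil Nat) (vcons (Vec Nat 0) 2 (vnil Nat) (vcons (Vec Nat 0) 1 (vnil Nat) (vcons (Vec Nat 0) 0 (vnil Nat) (vnil (Vec Nat 0))))))
the term's type:
  Eq (Vec (Vec Nat 0) 4) (vcons (Vec Nat 0) 3 (vnil Nat) (vcons (Vec Nat 0) 2 (vnil Nat) (vcons (Vec Nat 0) 1 (vnil Nat) (vcons (Vec Nat 0) 0 (vnil Nat) (vnil (Vec Nat 0)))))) (vcons (Vec Nat 0) 3 (vnil Nat) (vcons (Vec Nat 0) 2 (vnil Nat) (vcons (Vec Nat 0) 1 (vnil Nat) (vcons (Vec Nat 0) 0 (vnil Nat) (vnil (Vec Nat 0))))))
observation: normalization takes exactly 17 steps under the normal-order strategy.


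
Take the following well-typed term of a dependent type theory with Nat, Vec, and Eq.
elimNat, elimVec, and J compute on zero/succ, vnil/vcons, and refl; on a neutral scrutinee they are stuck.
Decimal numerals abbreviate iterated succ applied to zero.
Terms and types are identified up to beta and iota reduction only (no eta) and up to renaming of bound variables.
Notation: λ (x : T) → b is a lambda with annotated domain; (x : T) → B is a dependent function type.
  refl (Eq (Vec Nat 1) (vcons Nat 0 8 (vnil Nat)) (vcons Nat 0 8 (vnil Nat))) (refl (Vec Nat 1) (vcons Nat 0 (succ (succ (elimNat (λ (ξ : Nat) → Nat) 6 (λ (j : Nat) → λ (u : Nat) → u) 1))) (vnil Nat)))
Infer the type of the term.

the term's type:
  Eq (Eq (Vec Nat 1) (vcons Nat 0 8 (vnil Nat)) (vcons Nat 0 8 (vnil Nat))) (refl (Vec Nat 1) (vcons Nat 0 8 (vnil Nat))) (refl (Vec Nat 1) (vcons Nat 0 8 (vnil Nat)))


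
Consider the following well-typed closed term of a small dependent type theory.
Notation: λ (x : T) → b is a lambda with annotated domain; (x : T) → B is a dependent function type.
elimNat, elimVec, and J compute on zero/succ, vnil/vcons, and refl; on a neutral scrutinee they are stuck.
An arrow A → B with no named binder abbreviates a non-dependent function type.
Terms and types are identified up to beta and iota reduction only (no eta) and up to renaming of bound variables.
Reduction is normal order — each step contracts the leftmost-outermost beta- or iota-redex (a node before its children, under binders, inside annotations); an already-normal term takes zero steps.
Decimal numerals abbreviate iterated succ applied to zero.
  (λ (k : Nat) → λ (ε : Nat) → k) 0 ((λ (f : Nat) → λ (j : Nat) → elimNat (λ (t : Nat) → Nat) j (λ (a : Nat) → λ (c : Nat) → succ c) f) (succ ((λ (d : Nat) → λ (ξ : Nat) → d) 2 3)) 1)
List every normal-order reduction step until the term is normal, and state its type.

reduction (normal order):
  (λ (k : Nat) → λ (ε : Nat) → k) 0 ((λ (f : Nat) → λ (j : Nat) → elimNat (λ (t : Nat) → Nat) j (λ (a : Nat) → λ (c : Nat) → succ c) f) (succ ((λ (d : Nat) → λ (ξ : Nat) → d) 2 3)) 1)
  ~> (λ (k : Nat) → 0) ((λ (ε : Nat) → λ (f : Nat) → elimNat (λ (j : Nat) → Nat) f (λ (t : Nat) → λ (a : Nat) → succ a) ε) (succ ((λ (c : Nat) → λ (d : Nat) → c) 2 3)) 1)
  ~> 0
the term's type:
  Nat


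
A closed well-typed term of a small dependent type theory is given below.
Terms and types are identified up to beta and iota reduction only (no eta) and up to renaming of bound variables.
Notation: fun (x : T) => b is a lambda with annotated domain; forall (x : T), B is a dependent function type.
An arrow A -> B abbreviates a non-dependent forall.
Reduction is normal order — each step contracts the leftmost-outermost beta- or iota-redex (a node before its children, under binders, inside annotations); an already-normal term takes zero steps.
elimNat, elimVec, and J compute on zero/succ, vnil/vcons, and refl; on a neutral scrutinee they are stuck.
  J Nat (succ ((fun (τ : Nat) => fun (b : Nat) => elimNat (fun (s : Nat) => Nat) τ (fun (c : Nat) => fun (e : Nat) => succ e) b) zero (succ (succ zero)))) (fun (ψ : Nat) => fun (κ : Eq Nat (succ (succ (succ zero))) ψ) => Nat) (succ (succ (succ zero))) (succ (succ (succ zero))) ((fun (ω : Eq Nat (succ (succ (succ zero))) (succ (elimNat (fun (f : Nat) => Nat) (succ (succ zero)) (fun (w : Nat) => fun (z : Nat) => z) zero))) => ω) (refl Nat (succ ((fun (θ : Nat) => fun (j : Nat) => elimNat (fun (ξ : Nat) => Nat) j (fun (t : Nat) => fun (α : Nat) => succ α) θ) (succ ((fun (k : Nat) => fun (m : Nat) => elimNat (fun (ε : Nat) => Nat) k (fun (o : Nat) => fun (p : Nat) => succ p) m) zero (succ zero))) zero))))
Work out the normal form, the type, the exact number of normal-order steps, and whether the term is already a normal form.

reduced normal form:
  succ (succ (succ zero))
the term's type:
  Nat
reduction steps (normal order): 11
already normal: no
first contracted redex: a beta-redex


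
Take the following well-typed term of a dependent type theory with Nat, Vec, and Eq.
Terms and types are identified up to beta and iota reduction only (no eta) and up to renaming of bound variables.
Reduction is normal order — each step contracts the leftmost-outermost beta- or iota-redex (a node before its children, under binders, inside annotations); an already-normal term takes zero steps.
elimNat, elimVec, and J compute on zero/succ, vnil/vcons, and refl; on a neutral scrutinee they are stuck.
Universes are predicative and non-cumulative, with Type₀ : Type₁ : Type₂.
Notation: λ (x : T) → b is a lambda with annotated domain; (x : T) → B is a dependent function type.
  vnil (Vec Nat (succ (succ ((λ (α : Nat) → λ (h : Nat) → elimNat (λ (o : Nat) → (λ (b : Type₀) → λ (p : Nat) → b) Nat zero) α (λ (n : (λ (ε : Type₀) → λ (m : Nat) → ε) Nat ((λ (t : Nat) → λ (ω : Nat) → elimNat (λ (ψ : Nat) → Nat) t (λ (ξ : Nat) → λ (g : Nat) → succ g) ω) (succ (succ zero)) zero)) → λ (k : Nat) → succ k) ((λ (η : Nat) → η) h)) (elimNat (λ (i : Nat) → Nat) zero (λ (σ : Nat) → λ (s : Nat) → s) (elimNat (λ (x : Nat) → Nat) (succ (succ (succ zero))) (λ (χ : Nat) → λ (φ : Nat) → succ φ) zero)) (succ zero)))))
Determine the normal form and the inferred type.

normal form:
  vnil (Vec Nat (succ (succ (succ zero))))
the term's type:
  Vec (Vec Nat (succ (succ (succ zero)))) zero
observation: normalization takes exactly 22 steps under the normal-order strategy.


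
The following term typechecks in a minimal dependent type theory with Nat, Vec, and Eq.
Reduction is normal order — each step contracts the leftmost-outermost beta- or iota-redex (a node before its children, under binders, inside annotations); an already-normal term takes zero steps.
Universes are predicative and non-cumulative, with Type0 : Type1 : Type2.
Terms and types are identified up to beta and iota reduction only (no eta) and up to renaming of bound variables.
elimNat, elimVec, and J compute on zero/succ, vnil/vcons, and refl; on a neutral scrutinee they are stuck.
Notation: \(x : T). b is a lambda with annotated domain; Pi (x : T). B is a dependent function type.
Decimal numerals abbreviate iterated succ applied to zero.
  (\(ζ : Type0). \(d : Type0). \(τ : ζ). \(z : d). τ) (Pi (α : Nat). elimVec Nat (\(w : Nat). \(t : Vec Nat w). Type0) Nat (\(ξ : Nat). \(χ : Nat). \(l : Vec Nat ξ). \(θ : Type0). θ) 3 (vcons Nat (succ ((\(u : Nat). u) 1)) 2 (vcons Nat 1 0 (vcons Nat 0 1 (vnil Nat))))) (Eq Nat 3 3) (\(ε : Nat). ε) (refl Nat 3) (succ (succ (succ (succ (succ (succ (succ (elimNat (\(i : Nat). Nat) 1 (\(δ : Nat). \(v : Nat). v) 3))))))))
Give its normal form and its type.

normal form:
  8
type:
  Nat


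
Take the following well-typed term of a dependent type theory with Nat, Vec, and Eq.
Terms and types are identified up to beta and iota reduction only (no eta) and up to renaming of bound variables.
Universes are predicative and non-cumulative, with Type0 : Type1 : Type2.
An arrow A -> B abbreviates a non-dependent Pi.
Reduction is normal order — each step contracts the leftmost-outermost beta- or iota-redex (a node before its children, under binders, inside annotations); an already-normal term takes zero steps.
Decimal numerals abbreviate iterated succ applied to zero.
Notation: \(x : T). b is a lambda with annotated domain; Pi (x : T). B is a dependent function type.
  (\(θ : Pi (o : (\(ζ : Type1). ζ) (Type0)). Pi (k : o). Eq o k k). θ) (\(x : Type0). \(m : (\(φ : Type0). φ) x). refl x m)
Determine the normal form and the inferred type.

resulting normal form:
  \(θ : Type0). \(o : θ). refl θ o
type:
  Pi (θ : Type0). Pi (o : θ). Eq θ o o


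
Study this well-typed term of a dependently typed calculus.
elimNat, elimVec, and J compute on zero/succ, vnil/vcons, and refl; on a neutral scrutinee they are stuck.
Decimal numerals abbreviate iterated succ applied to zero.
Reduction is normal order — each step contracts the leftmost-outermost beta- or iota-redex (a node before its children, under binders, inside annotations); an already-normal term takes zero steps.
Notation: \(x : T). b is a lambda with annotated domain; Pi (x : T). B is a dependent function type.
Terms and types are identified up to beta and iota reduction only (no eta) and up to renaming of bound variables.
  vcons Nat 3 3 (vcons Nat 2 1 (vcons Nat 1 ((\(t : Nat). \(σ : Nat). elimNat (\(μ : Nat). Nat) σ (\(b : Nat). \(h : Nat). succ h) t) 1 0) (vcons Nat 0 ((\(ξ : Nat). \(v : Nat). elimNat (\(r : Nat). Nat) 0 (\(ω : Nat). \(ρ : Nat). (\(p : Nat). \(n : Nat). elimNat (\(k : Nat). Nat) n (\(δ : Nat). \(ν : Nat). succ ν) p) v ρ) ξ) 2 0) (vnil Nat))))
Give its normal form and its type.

resulting normal form:
  vcons Nat 3 3 (vcons Nat 2 1 (vcons Nat 1 1 (vcons Nat 0 0 (vnil Nat))))
type:
  Vec Nat 4


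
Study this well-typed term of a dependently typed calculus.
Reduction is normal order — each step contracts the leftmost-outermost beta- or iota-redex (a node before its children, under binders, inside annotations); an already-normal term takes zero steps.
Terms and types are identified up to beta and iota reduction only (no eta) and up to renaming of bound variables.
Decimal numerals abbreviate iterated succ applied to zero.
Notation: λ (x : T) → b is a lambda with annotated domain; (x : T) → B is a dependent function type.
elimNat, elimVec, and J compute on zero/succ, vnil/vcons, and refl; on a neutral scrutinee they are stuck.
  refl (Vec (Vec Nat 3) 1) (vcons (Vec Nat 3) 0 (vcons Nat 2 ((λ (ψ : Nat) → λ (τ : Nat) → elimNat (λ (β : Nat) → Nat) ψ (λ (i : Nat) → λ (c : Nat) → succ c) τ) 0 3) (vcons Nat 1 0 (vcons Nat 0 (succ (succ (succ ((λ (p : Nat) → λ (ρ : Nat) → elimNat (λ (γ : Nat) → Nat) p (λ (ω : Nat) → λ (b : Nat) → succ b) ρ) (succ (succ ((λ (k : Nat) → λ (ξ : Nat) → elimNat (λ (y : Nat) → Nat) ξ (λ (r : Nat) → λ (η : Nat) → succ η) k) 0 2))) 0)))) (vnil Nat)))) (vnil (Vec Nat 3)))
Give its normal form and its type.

normal form:
  refl (Vec (Vec Nat 3) 1) (vcons (Vec Nat 3) 0 (vcons Nat 2 3 (vcons Nat 1 0 (vcons Nat 0 7 (vnil Nat)))) (vnil (Vec Nat 3)))
inferred type:
  Eq (Vec (Vec Nat 3) 1) (vcons (Vec Nat 3) 0 (vcons Nat 2 3 (vcons Nat 1 0 (vcons Nat 0 7 (vnil Nat)))) (vnil (Vec Nat 3))) (vcons (Vec Nat 3) 0 (vcons Nat 2 3 (vcons Nat 1 0 (vcons Nat 0 7 (vnil Nat)))) (vnil (Vec Nat 3)))


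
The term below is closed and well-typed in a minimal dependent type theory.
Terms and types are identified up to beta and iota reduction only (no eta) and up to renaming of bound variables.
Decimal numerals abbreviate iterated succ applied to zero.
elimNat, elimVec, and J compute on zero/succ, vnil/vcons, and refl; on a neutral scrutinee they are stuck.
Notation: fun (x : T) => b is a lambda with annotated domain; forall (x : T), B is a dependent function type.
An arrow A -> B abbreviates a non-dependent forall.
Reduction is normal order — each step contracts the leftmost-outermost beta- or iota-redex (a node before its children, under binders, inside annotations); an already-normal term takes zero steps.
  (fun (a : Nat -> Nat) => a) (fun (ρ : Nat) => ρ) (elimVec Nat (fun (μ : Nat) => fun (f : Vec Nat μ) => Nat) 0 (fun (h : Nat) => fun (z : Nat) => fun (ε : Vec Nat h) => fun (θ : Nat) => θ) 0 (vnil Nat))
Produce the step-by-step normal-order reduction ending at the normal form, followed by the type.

normal-order reduction:
  (fun (a : Nat -> Nat) => a) (fun (ρ : Nat) => ρ) (elimVec Nat (fun (μ : Nat) => fun (f : Vec Nat μ) => Nat) 0 (fun (h : Nat) => fun (z : Nat) => fun (ε : Vec Nat h) => fun (θ : Nat) => θ) 0 (vnil Nat))
  ~> (fun (a : Nat) => a) (elimVec Nat (fun (ρ : Nat) => fun (μ : Vec Nat ρ) => Nat) 0 (fun (f : Nat) => fun (h : Nat) => fun (z : Vec Nat f) => fun (ε : Nat) => ε) 0 (vnil Nat))
  ~> elimVec Nat (fun (a : Nat) => fun (ρ : Vec Nat a) => Nat) 0 (fun (μ : Nat) => fun (f : Nat) => fun (h : Vec Nat μ) => fun (z : Nat) => z) 0 (vnil Nat)
  ~> 0
inferred type:
  Nat


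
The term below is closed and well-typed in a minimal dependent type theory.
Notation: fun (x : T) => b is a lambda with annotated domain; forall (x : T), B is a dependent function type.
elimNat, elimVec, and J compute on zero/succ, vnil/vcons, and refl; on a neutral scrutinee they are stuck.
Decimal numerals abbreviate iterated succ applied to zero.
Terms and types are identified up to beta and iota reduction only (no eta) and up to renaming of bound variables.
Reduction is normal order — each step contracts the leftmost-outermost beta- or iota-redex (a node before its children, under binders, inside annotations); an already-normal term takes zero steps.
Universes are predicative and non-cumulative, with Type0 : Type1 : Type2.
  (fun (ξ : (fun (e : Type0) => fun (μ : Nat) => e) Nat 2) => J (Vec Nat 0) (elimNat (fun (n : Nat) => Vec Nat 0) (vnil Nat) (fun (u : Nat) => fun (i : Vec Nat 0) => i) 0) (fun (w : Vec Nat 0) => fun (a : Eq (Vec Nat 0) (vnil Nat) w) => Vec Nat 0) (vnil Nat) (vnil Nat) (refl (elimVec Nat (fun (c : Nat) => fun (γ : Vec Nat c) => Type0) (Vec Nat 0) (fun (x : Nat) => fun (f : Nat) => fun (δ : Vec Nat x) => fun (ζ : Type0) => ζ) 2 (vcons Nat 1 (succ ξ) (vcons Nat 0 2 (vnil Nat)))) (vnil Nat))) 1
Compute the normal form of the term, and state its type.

normal form:
  vnil Nat
the term's type:
  Vec Nat 0
observation: the first redex contracted is a beta-redex; the normal form is reached in 2 normal-order steps.


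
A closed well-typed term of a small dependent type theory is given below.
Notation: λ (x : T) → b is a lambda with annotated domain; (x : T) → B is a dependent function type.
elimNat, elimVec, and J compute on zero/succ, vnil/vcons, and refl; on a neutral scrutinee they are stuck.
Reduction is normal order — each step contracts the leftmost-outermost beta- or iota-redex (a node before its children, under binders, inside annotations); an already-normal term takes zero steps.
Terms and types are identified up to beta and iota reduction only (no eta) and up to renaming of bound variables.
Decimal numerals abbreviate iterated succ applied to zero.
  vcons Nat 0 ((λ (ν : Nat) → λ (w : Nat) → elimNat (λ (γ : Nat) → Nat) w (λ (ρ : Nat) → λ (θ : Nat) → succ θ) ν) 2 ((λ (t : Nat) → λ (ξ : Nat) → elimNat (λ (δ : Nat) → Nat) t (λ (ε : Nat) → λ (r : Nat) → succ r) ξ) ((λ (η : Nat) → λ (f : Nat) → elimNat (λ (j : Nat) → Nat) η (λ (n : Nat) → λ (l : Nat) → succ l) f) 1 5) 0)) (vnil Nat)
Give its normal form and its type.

reduced normal form:
  vcons Nat 0 8 (vnil Nat)
the term's type:
  Vec Nat 1
observation: reduction starts at a beta-redex, and 30 normal-order steps reach the normal form.


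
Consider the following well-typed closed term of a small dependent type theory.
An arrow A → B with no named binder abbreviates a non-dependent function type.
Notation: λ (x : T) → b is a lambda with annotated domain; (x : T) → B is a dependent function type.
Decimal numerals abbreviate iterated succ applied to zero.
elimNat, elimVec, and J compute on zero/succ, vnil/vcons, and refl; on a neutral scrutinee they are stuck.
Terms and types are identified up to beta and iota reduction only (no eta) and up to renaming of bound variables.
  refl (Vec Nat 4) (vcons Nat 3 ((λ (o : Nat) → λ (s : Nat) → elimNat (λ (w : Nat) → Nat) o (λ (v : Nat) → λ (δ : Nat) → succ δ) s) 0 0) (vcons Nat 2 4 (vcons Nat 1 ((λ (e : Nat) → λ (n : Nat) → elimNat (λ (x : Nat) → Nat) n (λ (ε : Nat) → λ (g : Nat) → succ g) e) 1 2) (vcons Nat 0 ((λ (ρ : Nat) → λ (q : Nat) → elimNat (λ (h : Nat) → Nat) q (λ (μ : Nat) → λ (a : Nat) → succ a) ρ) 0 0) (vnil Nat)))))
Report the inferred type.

inferred type:
  Eq (Vec Nat 4) (vcons Nat 3 0 (vcons Nat 2 4 (vcons Nat 1 3 (vcons Nat 0 0 (vnil Nat))))) (vcons Nat 3 0 (vcons Nat 2 4 (vcons Nat 1 3 (vcons Nat 0 0 (vnil Nat)))))


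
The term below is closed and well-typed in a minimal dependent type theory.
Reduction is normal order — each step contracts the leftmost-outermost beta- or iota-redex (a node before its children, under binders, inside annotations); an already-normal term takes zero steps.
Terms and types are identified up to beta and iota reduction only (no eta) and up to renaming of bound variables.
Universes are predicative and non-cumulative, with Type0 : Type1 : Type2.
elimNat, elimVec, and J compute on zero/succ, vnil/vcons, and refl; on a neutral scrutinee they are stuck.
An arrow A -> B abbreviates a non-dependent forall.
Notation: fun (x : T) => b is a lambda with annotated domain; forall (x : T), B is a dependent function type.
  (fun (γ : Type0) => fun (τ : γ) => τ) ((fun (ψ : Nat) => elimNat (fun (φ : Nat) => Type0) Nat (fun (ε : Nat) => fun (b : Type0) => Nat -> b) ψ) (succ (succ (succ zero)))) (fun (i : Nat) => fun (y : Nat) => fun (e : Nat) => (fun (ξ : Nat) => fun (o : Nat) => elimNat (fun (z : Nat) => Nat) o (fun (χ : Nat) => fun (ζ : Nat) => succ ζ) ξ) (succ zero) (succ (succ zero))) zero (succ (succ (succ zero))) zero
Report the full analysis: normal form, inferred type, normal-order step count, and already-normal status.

resulting normal form:
  succ (succ (succ zero))
the term's type:
  Nat
normal-order step count: 11
already normal: no
first contracted redex: a beta-redex


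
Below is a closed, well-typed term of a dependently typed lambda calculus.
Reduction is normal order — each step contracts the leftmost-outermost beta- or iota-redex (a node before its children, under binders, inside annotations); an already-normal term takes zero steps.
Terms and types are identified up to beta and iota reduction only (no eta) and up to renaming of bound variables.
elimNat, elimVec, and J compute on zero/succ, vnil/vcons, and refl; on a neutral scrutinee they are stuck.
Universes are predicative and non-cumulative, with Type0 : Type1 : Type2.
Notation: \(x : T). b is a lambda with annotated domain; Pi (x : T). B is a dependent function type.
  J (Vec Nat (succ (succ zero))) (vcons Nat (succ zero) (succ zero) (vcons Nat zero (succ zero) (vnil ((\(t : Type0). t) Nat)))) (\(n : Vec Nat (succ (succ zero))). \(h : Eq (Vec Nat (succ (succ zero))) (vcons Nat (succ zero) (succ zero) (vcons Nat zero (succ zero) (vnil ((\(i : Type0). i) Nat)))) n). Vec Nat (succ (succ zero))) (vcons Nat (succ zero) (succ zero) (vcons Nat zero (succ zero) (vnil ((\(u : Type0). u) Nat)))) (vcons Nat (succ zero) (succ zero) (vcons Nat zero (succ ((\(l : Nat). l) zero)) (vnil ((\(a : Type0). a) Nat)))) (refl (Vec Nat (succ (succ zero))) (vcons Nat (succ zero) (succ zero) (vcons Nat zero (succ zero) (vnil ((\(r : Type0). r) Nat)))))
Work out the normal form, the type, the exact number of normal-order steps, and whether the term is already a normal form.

resulting normal form:
  vcons Nat (succ zero) (succ zero) (vcons Nat zero (succ zero) (vnil Nat))
the term's type:
  Vec Nat (succ (succ zero))
steps to reach normal form (normal order): 2
term was already normal: no
first contracted redex: a J iota-redex


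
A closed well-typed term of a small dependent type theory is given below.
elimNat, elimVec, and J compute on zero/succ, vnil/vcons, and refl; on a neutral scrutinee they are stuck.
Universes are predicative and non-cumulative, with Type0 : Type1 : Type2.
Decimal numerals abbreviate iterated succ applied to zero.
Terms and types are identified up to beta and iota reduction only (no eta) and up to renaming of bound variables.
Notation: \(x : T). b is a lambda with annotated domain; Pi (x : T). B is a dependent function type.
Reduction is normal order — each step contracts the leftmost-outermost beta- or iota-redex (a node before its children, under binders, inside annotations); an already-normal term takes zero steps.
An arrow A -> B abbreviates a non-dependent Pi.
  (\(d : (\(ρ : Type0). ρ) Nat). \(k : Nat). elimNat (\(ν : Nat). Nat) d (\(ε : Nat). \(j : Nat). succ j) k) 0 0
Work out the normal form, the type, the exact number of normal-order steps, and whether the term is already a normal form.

reduced normal form:
  0
type:
  Nat
reduction steps (normal order): 3
already normal: no
first contracted redex: a beta-redex


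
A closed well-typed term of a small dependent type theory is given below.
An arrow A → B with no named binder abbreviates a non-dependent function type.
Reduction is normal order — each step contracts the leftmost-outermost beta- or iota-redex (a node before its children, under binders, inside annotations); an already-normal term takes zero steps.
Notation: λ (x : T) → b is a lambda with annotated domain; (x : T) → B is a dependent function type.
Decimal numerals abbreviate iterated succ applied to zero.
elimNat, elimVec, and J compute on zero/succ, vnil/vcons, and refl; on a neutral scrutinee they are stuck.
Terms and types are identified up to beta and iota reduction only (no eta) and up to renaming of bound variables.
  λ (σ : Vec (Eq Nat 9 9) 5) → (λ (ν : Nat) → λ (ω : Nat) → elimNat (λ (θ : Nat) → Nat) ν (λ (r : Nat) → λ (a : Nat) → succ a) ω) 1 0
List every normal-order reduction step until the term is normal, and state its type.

normal-order reduction sequence:
  λ (σ : Vec (Eq Nat 9 9) 5) → (λ (ν : Nat) → λ (ω : Nat) → elimNat (λ (θ : Nat) → Nat) ν (λ (r : Nat) → λ (a : Nat) → succ a) ω) 1 0
  ~> λ (σ : Vec (Eq Nat 9 9) 5) → (λ (ν : Nat) → elimNat (λ (ω : Nat) → Nat) 1 (λ (θ : Nat) → λ (r : Nat) → succ r) ν) 0
  ~> λ (σ : Vec (Eq Nat 9 9) 5) → elimNat (λ (ν : Nat) → Nat) 1 (λ (ω : Nat) → λ (θ : Nat) → succ θ) 0
  ~> λ (σ : Vec (Eq Nat 9 9) 5) → 1
inferred type:
  Vec (Eq Nat 9 9) 5 → Nat


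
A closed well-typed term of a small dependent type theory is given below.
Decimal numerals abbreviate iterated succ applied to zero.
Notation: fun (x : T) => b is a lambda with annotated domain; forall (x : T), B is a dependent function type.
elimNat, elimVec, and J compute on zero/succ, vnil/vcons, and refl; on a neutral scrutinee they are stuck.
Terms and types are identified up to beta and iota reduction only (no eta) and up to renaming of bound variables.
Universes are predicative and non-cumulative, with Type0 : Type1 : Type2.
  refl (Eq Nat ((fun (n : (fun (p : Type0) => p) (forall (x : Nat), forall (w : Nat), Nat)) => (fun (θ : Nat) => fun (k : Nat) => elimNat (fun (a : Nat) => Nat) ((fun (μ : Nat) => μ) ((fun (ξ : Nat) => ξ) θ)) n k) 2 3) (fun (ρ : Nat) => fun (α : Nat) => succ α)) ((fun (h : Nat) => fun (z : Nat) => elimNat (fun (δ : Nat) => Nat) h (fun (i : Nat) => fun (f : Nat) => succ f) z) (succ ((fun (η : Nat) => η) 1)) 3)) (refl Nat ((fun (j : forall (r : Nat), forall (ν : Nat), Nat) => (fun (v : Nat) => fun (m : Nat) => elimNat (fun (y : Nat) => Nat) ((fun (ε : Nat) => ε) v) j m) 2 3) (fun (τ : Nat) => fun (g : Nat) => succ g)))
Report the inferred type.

type:
  Eq (Eq Nat 5 5) (refl Nat 5) (refl Nat 5)


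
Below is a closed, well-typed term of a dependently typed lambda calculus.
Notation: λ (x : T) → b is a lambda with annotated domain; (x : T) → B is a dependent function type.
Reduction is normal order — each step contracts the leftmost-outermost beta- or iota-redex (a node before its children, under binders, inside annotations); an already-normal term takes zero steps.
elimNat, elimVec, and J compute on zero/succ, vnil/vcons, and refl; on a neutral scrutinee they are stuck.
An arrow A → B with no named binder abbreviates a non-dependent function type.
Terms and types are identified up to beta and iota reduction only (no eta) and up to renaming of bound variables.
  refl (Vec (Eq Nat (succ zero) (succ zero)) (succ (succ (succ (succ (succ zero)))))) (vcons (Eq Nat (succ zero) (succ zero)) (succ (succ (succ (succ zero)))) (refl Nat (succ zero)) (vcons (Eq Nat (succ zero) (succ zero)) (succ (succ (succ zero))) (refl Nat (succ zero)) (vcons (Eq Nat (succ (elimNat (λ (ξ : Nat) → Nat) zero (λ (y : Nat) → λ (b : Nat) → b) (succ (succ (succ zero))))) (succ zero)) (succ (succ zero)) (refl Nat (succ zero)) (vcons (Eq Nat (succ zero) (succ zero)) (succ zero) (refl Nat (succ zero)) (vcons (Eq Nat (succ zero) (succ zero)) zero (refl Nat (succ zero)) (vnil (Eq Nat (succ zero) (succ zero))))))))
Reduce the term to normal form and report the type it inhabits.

resulting normal form:
  refl (Vec (Eq Nat (succ zero) (succ zero)) (succ (succ (succ (succ (succ zero)))))) (vcons (Eq Nat (succ zero) (succ zero)) (succ (succ (succ (succ zero)))) (refl Nat (succ zero)) (vcons (Eq Nat (succ zero) (succ zero)) (succ (succ (succ zero))) (refl Nat (succ zero)) (vcons (Eq Nat (succ zero) (succ zero)) (succ (succ zero)) (refl Nat (succ zero)) (vcons (Eq Nat (succ zero) (succ zero)) (succ zero) (refl Nat (succ zero)) (vcons (Eq Nat (succ zero) (succ zero)) zero (refl Nat (succ zero)) (vnil (Eq Nat (succ zero) (succ zero))))))))
type:
  Eq (Vec (Eq Nat (succ zero) (succ zero)) (succ (succ (succ (succ (succ zero)))))) (vcons (Eq Nat (succ zero) (succ zero)) (succ (succ (succ (succ zero)))) (refl Nat (succ zero)) (vcons (Eq Nat (succ zero) (succ zero)) (succ (succ (succ zero))) (refl Nat (succ zero)) (vcons (Eq Nat (succ zero) (succ zero)) (succ (succ zero)) (refl Nat (succ zero)) (vcons (Eq Nat (succ zero) (succ zero)) (succ zero) (refl Nat (succ zero)) (vcons (Eq Nat (succ zero) (succ zero)) zero (refl Nat (succ zero)) (vnil (Eq Nat (succ zero) (succ zero)))))))) (vcons (Eq Nat (succ zero) (succ zero)) (succ (succ (succ (succ zero)))) (refl Nat (succ zero)) (vcons (Eq Nat (succ zero) (succ zero)) (succ (succ (succ zero))) (refl Nat (succ zero)) (vcons (Eq Nat (succ zero) (succ zero)) (succ (succ zero)) (refl Nat (succ zero)) (vcons (Eq Nat (succ zero) (succ zero)) (succ zero) (refl Nat (succ zero)) (vcons (Eq Nat (succ zero) (succ zero)) zero (refl Nat (succ zero)) (vnil (Eq Nat (succ zero) (succ zero))))))))


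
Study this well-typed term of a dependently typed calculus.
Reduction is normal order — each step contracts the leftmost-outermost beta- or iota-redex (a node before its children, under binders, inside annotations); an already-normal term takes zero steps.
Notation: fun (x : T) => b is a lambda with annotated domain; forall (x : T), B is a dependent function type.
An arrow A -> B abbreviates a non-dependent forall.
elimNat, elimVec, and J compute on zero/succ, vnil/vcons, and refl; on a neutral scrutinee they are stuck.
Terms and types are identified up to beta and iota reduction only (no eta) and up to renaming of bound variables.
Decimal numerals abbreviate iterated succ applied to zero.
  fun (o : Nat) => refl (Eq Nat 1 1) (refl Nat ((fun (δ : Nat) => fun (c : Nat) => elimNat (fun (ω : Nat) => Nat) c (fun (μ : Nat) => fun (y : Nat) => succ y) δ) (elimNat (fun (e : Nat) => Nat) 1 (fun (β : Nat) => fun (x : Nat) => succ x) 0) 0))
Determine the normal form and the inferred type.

reduced normal form:
  fun (o : Nat) => refl (Eq Nat 1 1) (refl Nat 1)
the term's type:
  Nat -> Eq (Eq Nat 1 1) (refl Nat 1) (refl Nat 1)
observation: the term reaches its normal form after 7 normal-order steps.


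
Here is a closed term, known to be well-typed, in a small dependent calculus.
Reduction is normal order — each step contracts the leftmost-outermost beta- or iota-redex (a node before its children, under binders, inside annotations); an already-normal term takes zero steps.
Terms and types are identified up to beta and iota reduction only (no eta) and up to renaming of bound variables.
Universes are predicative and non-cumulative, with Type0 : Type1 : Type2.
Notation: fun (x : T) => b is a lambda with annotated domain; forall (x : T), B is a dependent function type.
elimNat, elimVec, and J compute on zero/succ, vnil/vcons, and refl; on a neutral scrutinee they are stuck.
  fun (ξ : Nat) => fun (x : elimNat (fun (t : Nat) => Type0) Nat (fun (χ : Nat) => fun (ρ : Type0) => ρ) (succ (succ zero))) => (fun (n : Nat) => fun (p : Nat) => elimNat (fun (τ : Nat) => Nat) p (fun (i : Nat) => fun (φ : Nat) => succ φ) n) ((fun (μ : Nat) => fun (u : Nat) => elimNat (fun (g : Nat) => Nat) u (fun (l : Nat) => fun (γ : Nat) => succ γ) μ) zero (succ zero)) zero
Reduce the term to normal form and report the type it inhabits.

reduced normal form:
  fun (ξ : Nat) => fun (x : Nat) => succ zero
inferred type:
  forall (ξ : Nat), forall (x : Nat), Nat
observation: normalization takes exactly 16 steps under the normal-order strategy.


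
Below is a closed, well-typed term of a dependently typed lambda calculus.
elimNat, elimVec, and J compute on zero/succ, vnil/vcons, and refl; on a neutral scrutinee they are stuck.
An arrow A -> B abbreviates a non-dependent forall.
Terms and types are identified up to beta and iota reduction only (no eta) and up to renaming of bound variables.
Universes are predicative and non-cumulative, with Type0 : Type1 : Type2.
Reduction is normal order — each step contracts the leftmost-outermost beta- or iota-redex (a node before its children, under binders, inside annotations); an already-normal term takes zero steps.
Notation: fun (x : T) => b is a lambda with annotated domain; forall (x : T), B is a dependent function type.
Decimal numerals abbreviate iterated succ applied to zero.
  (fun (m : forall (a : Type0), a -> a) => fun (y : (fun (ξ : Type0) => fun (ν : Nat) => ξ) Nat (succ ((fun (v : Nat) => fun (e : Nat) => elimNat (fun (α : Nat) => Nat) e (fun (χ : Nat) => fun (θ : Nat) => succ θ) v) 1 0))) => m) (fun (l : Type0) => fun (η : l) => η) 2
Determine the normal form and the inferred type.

reduced normal form:
  fun (m : Type0) => fun (a : m) => a
type:
  forall (m : Type0), m -> m
observation: normalization takes exactly 2 steps under the normal-order strategy.


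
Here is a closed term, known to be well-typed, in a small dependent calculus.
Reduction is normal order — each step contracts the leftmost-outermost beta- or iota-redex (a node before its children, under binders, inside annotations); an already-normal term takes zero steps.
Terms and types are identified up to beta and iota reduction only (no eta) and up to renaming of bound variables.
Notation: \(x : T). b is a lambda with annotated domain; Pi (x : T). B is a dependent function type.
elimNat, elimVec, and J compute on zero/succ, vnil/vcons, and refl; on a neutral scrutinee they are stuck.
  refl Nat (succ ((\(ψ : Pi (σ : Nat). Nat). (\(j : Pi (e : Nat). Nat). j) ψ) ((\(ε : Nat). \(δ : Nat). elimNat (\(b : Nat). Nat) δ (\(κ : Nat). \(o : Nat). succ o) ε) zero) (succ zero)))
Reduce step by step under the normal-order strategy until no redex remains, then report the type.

reduction (normal order):
  refl Nat (succ ((\(ψ : Pi (σ : Nat). Nat). (\(j : Pi (e : Nat). Nat). j) ψ) ((\(ε : Nat). \(δ : Nat). elimNat (\(b : Nat). Nat) δ (\(κ : Nat). \(o : Nat). succ o) ε) zero) (succ zero)))
  ~> refl Nat (succ ((\(ψ : Pi (σ : Nat). Nat). ψ) ((\(j : Nat). \(e : Nat). elimNat (\(ε : Nat). Nat) e (\(δ : Nat). \(b : Nat). succ b) j) zero) (succ zero)))
  ~> refl Nat (succ ((\(ψ : Nat). \(σ : Nat). elimNat (\(j : Nat). Nat) σ (\(e : Nat). \(ε : Nat). succ ε) ψ) zero (succ zero)))
  ~> refl Nat (succ ((\(ψ : Nat). elimNat (\(σ : Nat). Nat) ψ (\(j : Nat). \(e : Nat). succ e) zero) (succ zero)))
  ~> refl Nat (succ (elimNat (\(ψ : Nat). Nat) (succ zero) (\(σ : Nat). \(j : Nat). succ j) zero))
  ~> refl Nat (succ (succ zero))
the term's type:
  Eq Nat (succ (succ zero)) (succ (succ zero))


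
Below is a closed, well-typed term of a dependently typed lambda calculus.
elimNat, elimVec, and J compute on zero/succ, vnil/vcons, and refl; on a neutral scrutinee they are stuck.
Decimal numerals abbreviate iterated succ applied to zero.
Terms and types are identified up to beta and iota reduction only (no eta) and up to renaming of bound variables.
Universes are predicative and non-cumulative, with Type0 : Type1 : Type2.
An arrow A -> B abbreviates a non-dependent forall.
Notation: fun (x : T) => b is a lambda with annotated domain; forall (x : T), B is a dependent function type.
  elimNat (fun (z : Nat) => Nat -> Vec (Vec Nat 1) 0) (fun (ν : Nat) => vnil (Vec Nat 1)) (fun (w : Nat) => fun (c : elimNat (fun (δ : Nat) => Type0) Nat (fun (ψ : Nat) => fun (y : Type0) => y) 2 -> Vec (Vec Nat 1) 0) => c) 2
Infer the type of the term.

type:
  Nat -> Vec (Vec Nat 1) 0


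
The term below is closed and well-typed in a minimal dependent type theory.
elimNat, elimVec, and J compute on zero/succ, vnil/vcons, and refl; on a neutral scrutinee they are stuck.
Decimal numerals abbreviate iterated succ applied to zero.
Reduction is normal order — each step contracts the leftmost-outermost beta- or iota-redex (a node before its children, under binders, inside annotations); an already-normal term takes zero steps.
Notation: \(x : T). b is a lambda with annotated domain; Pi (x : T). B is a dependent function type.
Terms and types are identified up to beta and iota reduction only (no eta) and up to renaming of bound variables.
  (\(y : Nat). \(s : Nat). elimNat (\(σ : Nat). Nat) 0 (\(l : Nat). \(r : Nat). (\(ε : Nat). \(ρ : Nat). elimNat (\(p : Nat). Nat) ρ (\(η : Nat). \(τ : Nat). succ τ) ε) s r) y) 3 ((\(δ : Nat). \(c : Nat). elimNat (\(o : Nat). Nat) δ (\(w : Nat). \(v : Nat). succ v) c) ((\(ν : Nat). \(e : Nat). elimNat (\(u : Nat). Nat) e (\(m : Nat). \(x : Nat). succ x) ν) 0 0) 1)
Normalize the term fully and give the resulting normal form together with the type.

reduced normal form:
  3
inferred type:
  Nat
observation: 57 normal-order steps normalize the term, beginning with a beta-redex.


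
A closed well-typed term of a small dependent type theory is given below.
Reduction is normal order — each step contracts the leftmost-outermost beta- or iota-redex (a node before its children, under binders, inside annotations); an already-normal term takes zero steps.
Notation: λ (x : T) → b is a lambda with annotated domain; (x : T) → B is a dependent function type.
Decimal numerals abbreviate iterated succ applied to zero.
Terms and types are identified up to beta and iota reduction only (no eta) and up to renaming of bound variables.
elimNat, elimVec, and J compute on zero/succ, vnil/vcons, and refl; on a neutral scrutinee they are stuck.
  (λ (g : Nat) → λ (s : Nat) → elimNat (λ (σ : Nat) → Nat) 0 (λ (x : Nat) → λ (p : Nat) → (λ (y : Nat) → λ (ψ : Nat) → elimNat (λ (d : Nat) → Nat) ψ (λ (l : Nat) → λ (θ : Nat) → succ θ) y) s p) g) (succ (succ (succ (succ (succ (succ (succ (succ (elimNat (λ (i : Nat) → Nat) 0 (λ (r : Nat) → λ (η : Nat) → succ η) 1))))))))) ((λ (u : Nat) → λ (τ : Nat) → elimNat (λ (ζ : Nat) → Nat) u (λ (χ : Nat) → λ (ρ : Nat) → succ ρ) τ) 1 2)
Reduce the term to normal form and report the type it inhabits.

reduced normal form:
  27
inferred type:
  Nat


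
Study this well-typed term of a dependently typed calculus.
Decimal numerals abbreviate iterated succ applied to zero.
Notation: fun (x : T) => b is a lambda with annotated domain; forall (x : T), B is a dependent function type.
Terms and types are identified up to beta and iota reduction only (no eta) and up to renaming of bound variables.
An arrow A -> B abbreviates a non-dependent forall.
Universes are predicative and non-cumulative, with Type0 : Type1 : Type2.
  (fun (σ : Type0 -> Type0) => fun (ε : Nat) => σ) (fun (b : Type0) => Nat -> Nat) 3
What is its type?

the term's type:
  Type0 -> Type0


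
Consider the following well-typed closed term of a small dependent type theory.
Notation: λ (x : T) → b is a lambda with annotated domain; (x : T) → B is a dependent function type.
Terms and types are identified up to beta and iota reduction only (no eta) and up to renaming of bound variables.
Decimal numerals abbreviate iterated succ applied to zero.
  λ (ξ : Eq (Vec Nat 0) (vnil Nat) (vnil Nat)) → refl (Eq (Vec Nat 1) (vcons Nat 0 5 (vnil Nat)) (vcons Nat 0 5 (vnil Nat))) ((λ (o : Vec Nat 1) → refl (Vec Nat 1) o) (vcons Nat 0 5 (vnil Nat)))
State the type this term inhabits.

the term's type:
  (ξ : Eq (Vec Nat 0) (vnil Nat) (vnil Nat)) → Eq (Eq (Vec Nat 1) (vcons Nat 0 5 (vnil Nat)) (vcons Nat 0 5 (vnil Nat))) (refl (Vec Nat 1) (vcons Nat 0 5 (vnil Nat))) (refl (Vec Nat 1) (vcons Nat 0 5 (vnil Nat)))


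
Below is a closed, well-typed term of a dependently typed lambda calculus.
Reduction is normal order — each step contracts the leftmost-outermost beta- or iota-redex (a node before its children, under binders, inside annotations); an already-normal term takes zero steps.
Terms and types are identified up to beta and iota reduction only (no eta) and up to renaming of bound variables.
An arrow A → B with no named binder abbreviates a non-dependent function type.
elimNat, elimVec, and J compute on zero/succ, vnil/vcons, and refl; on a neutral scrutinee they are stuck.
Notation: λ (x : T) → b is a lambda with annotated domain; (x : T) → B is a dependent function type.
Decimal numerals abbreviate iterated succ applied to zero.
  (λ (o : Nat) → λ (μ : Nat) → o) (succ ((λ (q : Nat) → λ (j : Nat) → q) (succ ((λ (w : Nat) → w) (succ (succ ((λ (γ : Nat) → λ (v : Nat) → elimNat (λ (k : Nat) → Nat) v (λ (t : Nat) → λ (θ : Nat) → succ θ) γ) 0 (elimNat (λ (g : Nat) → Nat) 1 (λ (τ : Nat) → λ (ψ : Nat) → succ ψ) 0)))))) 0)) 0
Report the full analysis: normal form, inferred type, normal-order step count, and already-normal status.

normal form:
  5
inferred type:
  Nat
steps to reach normal form (normal order): 9
term was already normal: no
first contracted redex: a beta-redex


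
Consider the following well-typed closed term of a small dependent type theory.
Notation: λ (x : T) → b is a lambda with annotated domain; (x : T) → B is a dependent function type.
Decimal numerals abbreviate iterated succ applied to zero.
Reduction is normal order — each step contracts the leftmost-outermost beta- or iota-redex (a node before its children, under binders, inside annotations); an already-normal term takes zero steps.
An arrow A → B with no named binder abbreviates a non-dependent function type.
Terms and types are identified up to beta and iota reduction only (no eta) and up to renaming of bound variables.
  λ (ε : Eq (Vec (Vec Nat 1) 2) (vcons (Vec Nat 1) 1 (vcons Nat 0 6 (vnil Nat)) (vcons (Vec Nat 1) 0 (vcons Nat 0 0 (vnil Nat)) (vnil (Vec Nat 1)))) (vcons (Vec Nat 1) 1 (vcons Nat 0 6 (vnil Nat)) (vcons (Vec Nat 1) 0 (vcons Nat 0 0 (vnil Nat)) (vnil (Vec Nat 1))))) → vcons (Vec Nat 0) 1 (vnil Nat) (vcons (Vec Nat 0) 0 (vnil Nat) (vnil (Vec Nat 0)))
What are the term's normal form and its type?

reduced normal form:
  λ (ε : Eq (Vec (Vec Nat 1) 2) (vcons (Vec Nat 1) 1 (vcons Nat 0 6 (vnil Nat)) (vcons (Vec Nat 1) 0 (vcons Nat 0 0 (vnil Nat)) (vnil (Vec Nat 1)))) (vcons (Vec Nat 1) 1 (vcons Nat 0 6 (vnil Nat)) (vcons (Vec Nat 1) 0 (vcons Nat 0 0 (vnil Nat)) (vnil (Vec Nat 1))))) → vcons (Vec Nat 0) 1 (vnil Nat) (vcons (Vec Nat 0) 0 (vnil Nat) (vnil (Vec Nat 0)))
the term's type:
  Eq (Vec (Vec Nat 1) 2) (vcons (Vec Nat 1) 1 (vcons Nat 0 6 (vnil Nat)) (vcons (Vec Nat 1) 0 (vcons Nat 0 0 (vnil Nat)) (vnil (Vec Nat 1)))) (vcons (Vec Nat 1) 1 (vcons Nat 0 6 (vnil Nat)) (vcons (Vec Nat 1) 0 (vcons Nat 0 0 (vnil Nat)) (vnil (Vec Nat 1)))) → Vec (Vec Nat 0) 2
observation: no redex remains anywhere in the term; it is its own normal form.
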